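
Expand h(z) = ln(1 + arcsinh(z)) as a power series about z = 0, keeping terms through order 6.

-4*z^6/45 + 13*z^5/120 - z^4/12 + z^3/6 - z^2/2 + z

Substitute the inner expansion into the outer series and collect powers.
h(0) = 0
h′(0) = 1
h′′(0) = -1
h′′′(0) = 1
h^(4)(0) = -2
h^(5)(0) = 13
h^(6)(0) = -64
The Taylor polynomial is Σ h^(k)(0)/k! · z^k.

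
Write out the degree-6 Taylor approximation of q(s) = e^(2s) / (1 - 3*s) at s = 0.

Expand 1/(denominator) as a geometric series and multiply by the numerator's series.
q(0) = 1
q′(0) = 5
q′′(0) = 34
q′′′(0) = 314
q^(4)(0) = 3784
q^(5)(0) = 56792
q^(6)(0) = 1022320
Then c_k = q^(k)(0)/k! gives each Taylor coefficient.

12779*s^6/9 + 7099*s^5/15 + 473*s^4/3 + 157*s^3/3 + 17*s^2 + 5*s + 1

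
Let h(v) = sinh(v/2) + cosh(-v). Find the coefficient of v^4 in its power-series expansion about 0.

Expand each term separately and add.
h(0) = 1
h′(0) = 1/2
h′′(0) = 1
h′′′(0) = 1/8
h^(4)(0) = 1

1/24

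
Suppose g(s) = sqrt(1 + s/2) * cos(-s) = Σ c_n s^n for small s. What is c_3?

-15/128

Multiply the two series term by term and collect like powers.
g(0) = 1
g′(0) = 1/4
g′′(0) = -17/16
g′′′(0) = -45/64
So c_3 = g′′′(0)/3! = -15/128.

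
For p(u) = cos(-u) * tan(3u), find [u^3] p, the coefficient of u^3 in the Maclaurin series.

Write out both Maclaurin series and multiply, keeping only the needed powers.
So c_3 = p′′′(0)/3! = 15/2.

15/2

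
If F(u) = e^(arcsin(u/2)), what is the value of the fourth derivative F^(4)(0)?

Plug the Maclaurin series of the inner function into that of the outer and collect terms.
The coefficient of u^4 in the expansion is 5/384, so F^(4)(0) = 4! * (5/384) = 5/16.

5/16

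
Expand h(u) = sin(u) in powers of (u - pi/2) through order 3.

h(pi/2) = 1
h′(pi/2) = 0
h′′(pi/2) = -1
h′′′(pi/2) = 0
Dividing each by k! gives the coefficients c_0, ..., c_3.

1 - (u - pi/2)^2/2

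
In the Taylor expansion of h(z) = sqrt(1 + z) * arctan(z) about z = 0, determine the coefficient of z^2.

1/2

Expand each factor separately, then convolve coefficients.
h(0) = 0
h′(0) = 1
h′′(0) = 1
The Taylor polynomial is Σ h^(k)(0)/k! · z^k.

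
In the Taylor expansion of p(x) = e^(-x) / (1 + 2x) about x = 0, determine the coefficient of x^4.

211/8

Expand each factor separately, then convolve coefficients.
p(0) = 1
p′(0) = -3
p′′(0) = 13
p′′′(0) = -79
p^(4)(0) = 633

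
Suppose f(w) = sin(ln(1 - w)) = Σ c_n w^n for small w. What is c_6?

Plug the Maclaurin series of the inner function into that of the outer and collect terms.
[w^0] = 0;  [w^1] = -1;  [w^2] = -1/2;  [w^3] = -1/6;  [w^4] = 0;  [w^5] = 1/12;  [w^6] = 1/8.

1/8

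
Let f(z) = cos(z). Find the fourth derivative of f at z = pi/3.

1/2

From the series, [(z - pi/3)^4] f = 1/48; multiply by 4! = 24 to get 1/2.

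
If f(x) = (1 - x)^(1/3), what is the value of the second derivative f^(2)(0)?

Use the known series and substitute for the argument.
The coefficient of x^2 in the expansion is -1/9, so f′′(0) = 2! * (-1/9) = -2/9.

-2/9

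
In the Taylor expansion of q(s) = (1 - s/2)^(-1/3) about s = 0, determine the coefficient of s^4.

35/3888

Apply the Taylor formula c_k = f^(k)(a)/k!.
q(0) = 1
q′(0) = 1/6
q′′(0) = 1/9
q′′′(0) = 7/54
q^(4)(0) = 35/162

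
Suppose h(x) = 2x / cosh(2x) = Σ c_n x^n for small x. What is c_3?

-4

Invert the denominator's series and multiply.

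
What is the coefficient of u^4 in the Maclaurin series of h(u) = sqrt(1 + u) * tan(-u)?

Expand each factor separately, then convolve coefficients.
h(0) = 0
h′(0) = -1
h′′(0) = -1
h′′′(0) = -5/4
h^(4)(0) = -11/2
So c_4 = h^(4)(0)/4! = -11/48.

-11/48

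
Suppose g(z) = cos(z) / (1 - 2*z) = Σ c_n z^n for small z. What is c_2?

7/2

Multiply the numerator's expansion by the denominator's geometric series.
[z^0] = 1;  [z^1] = 2;  [z^2] = 7/2.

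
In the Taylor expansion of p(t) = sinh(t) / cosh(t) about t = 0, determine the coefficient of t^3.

Write the quotient as an unknown series and match coefficients against numerator = denominator · series.

-1/3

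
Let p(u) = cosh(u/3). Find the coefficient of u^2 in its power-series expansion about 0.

1/18

Apply the Taylor formula c_k = f^(k)(a)/k!.
p(0) = 1
p′(0) = 0
p′′(0) = 1/9
So c_2 = p′′(0)/2! = 1/18.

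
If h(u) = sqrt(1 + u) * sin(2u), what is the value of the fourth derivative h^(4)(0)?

-13

Write out both Maclaurin series and multiply, keeping only the needed powers.
The coefficient of u^4 in the expansion is -13/24, so h^(4)(0) = 4! * (-13/24) = -13.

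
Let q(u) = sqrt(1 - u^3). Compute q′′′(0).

Compute the successive derivatives at the expansion point and divide by k!.
The coefficient of u^3 in the expansion is -1/2, so q′′′(0) = 3! * (-1/2) = -3.

-3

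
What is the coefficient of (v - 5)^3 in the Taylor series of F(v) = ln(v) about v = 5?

1/375

F(5) = ln(5)
F′(5) = 1/5
F′′(5) = -1/25
F′′′(5) = 2/125
So c_3 = F′′′(5)/3! = 1/375.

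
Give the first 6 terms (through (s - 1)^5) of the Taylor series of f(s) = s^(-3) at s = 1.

-21*(s - 1)^5 + 15*(s - 1)^4 - 10*(s - 1)^3 + 6*(s - 1)^2 - 3*(s - 1) + 1

Apply the Taylor formula c_k = f^(k)(a)/k!.
f(1) = 1
f′(1) = -3
f′′(1) = 12
f′′′(1) = -60
f^(4)(1) = 360
f^(5)(1) = -2520
Then c_k = f^(k)(1)/k! gives each Taylor coefficient.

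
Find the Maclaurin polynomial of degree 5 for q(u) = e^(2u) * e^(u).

81*u^5/40 + 27*u^4/8 + 9*u^3/2 + 9*u^2/2 + 3*u + 1

Write out both Maclaurin series and multiply, keeping only the needed powers.
q(0) = 1
q′(0) = 3
q′′(0) = 9
q′′′(0) = 27
q^(4)(0) = 81
q^(5)(0) = 243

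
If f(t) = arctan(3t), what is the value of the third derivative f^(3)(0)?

The coefficient of t^3 in the expansion is -9, so f′′′(0) = 3! * (-9) = -54.

-54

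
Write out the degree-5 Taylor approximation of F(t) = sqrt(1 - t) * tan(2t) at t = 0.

3701*t^5/960 - 35*t^4/24 + 29*t^3/12 - t^2 + 2*t

Expand each factor separately, then convolve coefficients.
[t^0] = 0;  [t^1] = 2;  [t^2] = -1;  [t^3] = 29/12;  [t^4] = -35/24;  [t^5] = 3701/960.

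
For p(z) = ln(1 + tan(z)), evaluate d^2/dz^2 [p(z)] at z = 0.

Compose series: expand the inner function first, then feed it into the outer expansion.
The coefficient of z^2 in the expansion is -1/2, so p′′(0) = 2! * (-1/2) = -1.

-1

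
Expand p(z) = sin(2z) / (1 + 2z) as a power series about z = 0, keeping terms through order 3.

Multiply the two series term by term and collect like powers.
p(0) = 0
p′(0) = 2
p′′(0) = -8
p′′′(0) = 40
The Taylor polynomial is Σ p^(k)(0)/k! · z^k.

20*z^3/3 - 4*z^2 + 2*z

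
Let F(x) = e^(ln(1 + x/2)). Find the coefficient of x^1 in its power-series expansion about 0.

Plug the Maclaurin series of the inner function into that of the outer and collect terms.
F(0) = 1
F′(0) = 1/2

1/2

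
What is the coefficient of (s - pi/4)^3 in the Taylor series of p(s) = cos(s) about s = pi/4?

sqrt(2)/12

Use the known series and substitute for the argument.
So c_3 = p′′′(pi/4)/3! = sqrt(2)/12.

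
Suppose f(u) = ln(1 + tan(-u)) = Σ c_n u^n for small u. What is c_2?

Let u equal the inner series; expand the outer function in u and truncate.
f(0) = 0
f′(0) = -1
f′′(0) = -1
So c_2 = f′′(0)/2! = -1/2.

-1/2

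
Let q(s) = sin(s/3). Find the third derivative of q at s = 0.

-1/27

From the series, [s^3] q = -1/162; multiply by 3! = 6 to get -1/27.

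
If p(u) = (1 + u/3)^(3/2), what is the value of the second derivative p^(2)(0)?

From the series, [u^2] p = 1/24; multiply by 2! = 2 to get 1/12.

1/12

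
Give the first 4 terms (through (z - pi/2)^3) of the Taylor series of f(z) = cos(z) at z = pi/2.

(z - pi/2)^3/6 - (z - pi/2)

Differentiate repeatedly and evaluate at the center.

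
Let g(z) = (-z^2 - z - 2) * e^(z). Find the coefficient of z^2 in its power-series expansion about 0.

-3

Distribute the polynomial across the series and collect like powers.
g(0) = -2
g′(0) = -3
g′′(0) = -6
So c_2 = g′′(0)/2! = -3.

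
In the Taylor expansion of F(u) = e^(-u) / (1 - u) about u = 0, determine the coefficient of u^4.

3/8

Multiply the two series term by term and collect like powers.
[u^0] = 1;  [u^1] = 0;  [u^2] = 1/2;  [u^3] = 1/3;  [u^4] = 3/8.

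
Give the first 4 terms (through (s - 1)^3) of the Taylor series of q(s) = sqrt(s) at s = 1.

(s - 1)^3/16 - (s - 1)^2/8 + (s - 1)/2 + 1

Compute the successive derivatives at the expansion point and divide by k!.
q(1) = 1
q′(1) = 1/2
q′′(1) = -1/4
q′′′(1) = 3/8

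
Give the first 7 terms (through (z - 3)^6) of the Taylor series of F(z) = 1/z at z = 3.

Differentiate repeatedly and evaluate at the center.
F(3) = 1/3
F′(3) = -1/9
F′′(3) = 2/27
F′′′(3) = -2/27
F^(4)(3) = 8/81
F^(5)(3) = -40/243
F^(6)(3) = 80/243

(z - 3)^6/2187 - (z - 3)^5/729 + (z - 3)^4/243 - (z - 3)^3/81 + (z - 3)^2/27 - (z - 3)/9 + 1/3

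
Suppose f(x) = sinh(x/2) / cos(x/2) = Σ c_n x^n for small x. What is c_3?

1/12

Write the quotient as an unknown series and match coefficients against numerator = denominator · series.
f(0) = 0
f′(0) = 1/2
f′′(0) = 0
f′′′(0) = 1/2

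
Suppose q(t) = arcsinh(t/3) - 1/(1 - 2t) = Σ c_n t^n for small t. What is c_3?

Add the two expansions coefficient-wise.
q(0) = -1
q′(0) = -5/3
q′′(0) = -8
q′′′(0) = -1297/27
So c_3 = q′′′(0)/3! = -1297/162.

-1297/162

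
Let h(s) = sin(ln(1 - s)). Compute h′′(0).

-1

Substitute the inner expansion into the outer series and collect powers.
From the series, [s^2] h = -1/2; multiply by 2! = 2 to get -1.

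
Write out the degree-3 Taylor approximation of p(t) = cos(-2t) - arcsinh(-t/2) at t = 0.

-t^3/48 - 2*t^2 + t/2 + 1

Expand each term separately and add.
p(0) = 1
p′(0) = 1/2
p′′(0) = -4
p′′′(0) = -1/8
Dividing each by k! gives the coefficients c_0, ..., c_3.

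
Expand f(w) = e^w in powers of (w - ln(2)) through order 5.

Apply the Taylor formula c_k = f^(k)(a)/k!.
f(ln(2)) = 2
f′(ln(2)) = 2
f′′(ln(2)) = 2
f′′′(ln(2)) = 2
f^(4)(ln(2)) = 2
f^(5)(ln(2)) = 2
Dividing each by k! gives the coefficients c_0, ..., c_5.

(w - ln(2))^5/60 + (w - ln(2))^4/12 + (w - ln(2))^3/3 + (w - ln(2))^2 + 2*(w - ln(2)) + 2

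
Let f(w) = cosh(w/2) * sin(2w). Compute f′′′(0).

Expand each factor separately, then convolve coefficients.
From the series, [w^3] f = -13/12; multiply by 3! = 6 to get -13/2.

-13/2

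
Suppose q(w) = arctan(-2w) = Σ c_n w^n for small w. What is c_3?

8/3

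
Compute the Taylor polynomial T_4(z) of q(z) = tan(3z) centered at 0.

9*z^3 + 3*z

[z^0] = 0;  [z^1] = 3;  [z^2] = 0;  [z^3] = 9;  [z^4] = 0.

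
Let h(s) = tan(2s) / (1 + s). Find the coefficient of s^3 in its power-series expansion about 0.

Multiply the two series term by term and collect like powers.
h(0) = 0
h′(0) = 2
h′′(0) = -4
h′′′(0) = 28
The Taylor polynomial is Σ h^(k)(0)/k! · s^k.

14/3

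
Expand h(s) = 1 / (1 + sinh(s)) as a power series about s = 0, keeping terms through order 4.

4*s^4/3 - 7*s^3/6 + s^2 - s + 1

Use the geometric series for the reciprocal, then substitute.
[s^0] = 1;  [s^1] = -1;  [s^2] = 1;  [s^3] = -7/6;  [s^4] = 4/3.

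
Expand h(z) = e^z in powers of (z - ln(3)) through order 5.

h(ln(3)) = 3
h′(ln(3)) = 3
h′′(ln(3)) = 3
h′′′(ln(3)) = 3
h^(4)(ln(3)) = 3
h^(5)(ln(3)) = 3
Dividing each by k! gives the coefficients c_0, ..., c_5.

(z - ln(3))^5/40 + (z - ln(3))^4/8 + (z - ln(3))^3/2 + 3*(z - ln(3))^2/2 + 3*(z - ln(3)) + 3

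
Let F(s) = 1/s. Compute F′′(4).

Apply the Taylor formula c_k = f^(k)(a)/k!.
From the series, [(s - 4)^2] F = 1/64; multiply by 2! = 2 to get 1/32.

1/32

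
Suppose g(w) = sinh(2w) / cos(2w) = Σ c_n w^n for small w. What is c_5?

48/5

Divide the numerator series by the denominator series (power-series long division).
g(0) = 0
g′(0) = 2
g′′(0) = 0
g′′′(0) = 32
g^(4)(0) = 0
g^(5)(0) = 1152
The Taylor polynomial is Σ g^(k)(0)/k! · w^k.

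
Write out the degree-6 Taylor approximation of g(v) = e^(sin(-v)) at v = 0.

-v^6/240 + v^5/15 - v^4/8 + v^2/2 - v + 1

Plug the Maclaurin series of the inner function into that of the outer and collect terms.
[v^0] = 1;  [v^1] = -1;  [v^2] = 1/2;  [v^3] = 0;  [v^4] = -1/8;  [v^5] = 1/15;  [v^6] = -1/240.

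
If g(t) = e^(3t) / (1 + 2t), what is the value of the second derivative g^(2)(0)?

5

Expand each factor separately, then convolve coefficients.
The coefficient of t^2 in the expansion is 5/2, so g′′(0) = 2! * (5/2) = 5.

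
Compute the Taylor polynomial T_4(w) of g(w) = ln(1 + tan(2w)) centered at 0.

-28*w^4/3 + 16*w^3/3 - 2*w^2 + 2*w

Plug the Maclaurin series of the inner function into that of the outer and collect terms.
[w^0] = 0;  [w^1] = 2;  [w^2] = -2;  [w^3] = 16/3;  [w^4] = -28/3.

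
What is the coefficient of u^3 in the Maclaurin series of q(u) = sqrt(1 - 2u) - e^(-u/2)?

Add the two expansions coefficient-wise.
q(0) = 0
q′(0) = -1/2
q′′(0) = -5/4
q′′′(0) = -23/8

-23/48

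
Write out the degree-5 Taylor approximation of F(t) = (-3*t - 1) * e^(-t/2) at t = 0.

-29*t^5/3840 + 23*t^4/384 - 17*t^3/48 + 11*t^2/8 - 5*t/2 - 1

Multiply each power in the prefactor through the base expansion.
[t^0] = -1;  [t^1] = -5/2;  [t^2] = 11/8;  [t^3] = -17/48;  [t^4] = 23/384;  [t^5] = -29/3840.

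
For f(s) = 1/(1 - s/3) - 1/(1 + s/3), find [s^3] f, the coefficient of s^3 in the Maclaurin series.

Combine the two series term by term.
f(0) = 0
f′(0) = 2/3
f′′(0) = 0
f′′′(0) = 4/9
Then c_k = f^(k)(0)/k! gives each Taylor coefficient.

2/27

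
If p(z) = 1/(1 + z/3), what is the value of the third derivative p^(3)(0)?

Compute the successive derivatives at the expansion point and divide by k!.
From the series, [z^3] p = -1/27; multiply by 3! = 6 to get -2/9.

-2/9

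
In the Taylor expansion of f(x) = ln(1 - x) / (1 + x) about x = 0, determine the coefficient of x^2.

Multiply the two series term by term and collect like powers.
[x^0] = 0;  [x^1] = -1;  [x^2] = 1/2.

1/2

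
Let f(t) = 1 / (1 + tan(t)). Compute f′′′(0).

Write 1/(1+u) = 1 - u + u^2 - u^3 + ... and substitute the series for u.
From the series, [t^3] f = -4/3; multiply by 3! = 6 to get -8.

-8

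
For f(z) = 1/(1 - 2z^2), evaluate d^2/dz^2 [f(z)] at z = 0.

From the series, [z^2] f = 2; multiply by 2! = 2 to get 4.

4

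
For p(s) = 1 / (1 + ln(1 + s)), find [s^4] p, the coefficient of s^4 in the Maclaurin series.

Expand as Σ (-1)^k u^k with u equal to the inner function's series.
So c_4 = p^(4)(0)/4! = 11/3.

11/3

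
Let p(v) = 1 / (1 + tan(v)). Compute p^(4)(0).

40

Write 1/(1+u) = 1 - u + u^2 - u^3 + ... and substitute the series for u.
From the series, [v^4] p = 5/3; multiply by 4! = 24 to get 40.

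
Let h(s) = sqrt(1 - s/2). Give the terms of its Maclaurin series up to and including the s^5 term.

-7*s^5/8192 - 5*s^4/2048 - s^3/128 - s^2/32 - s/4 + 1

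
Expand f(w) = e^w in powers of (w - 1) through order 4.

e*(w - 1)^4/24 + e*(w - 1)^3/6 + e*(w - 1)^2/2 + e*(w - 1) + e

Compute the successive derivatives at the expansion point and divide by k!.
f(1) = e
f′(1) = e
f′′(1) = e
f′′′(1) = e
f^(4)(1) = e
The Taylor polynomial is Σ f^(k)(1)/k! · (w - 1)^k.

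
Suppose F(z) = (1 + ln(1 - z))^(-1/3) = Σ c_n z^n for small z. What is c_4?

671/972

Plug the Maclaurin series of the inner function into that of the outer and collect terms.
F(0) = 1
F′(0) = 1/3
F′′(0) = 7/9
F′′′(0) = 82/27
F^(4)(0) = 1342/81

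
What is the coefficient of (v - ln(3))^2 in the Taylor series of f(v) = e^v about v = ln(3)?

3/2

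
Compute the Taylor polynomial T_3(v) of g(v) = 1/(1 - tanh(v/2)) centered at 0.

v^3/12 + v^2/4 + v/2 + 1

Compose series: expand the inner function first, then feed it into the outer expansion.
[v^0] = 1;  [v^1] = 1/2;  [v^2] = 1/4;  [v^3] = 1/12.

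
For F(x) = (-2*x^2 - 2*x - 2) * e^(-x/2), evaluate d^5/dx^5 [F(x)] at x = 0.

71/16

Multiply each power in the prefactor through the base expansion.
From the series, [x^5] F = 71/1920; multiply by 5! = 120 to get 71/16.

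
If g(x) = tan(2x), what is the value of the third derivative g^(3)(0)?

Apply the Taylor formula c_k = f^(k)(a)/k!.
The coefficient of x^3 in the expansion is 8/3, so g′′′(0) = 3! * (8/3) = 16.

16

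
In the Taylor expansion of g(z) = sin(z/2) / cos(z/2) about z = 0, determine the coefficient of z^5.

1/240

Write the quotient as an unknown series and match coefficients against numerator = denominator · series.
g(0) = 0
g′(0) = 1/2
g′′(0) = 0
g′′′(0) = 1/4
g^(4)(0) = 0
g^(5)(0) = 1/2
So c_5 = g^(5)(0)/5! = 1/240.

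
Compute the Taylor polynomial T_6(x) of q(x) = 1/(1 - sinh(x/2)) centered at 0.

Let u equal the inner series; expand the outer function in u and truncate.

77*x^6/2880 + 181*x^5/3840 + x^4/12 + 7*x^3/48 + x^2/4 + x/2 + 1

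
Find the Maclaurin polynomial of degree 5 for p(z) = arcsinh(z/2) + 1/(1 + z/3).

-551*z^5/311040 + z^4/81 - 25*z^3/432 + z^2/9 + z/6 + 1

Combine the two series term by term.
p(0) = 1
p′(0) = 1/6
p′′(0) = 2/9
p′′′(0) = -25/72
p^(4)(0) = 8/27
p^(5)(0) = -551/2592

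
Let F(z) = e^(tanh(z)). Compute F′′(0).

1

Substitute the inner expansion into the outer series and collect powers.
From the series, [z^2] F = 1/2; multiply by 2! = 2 to get 1.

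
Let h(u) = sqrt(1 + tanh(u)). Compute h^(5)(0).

121/32

Compose series: expand the inner function first, then feed it into the outer expansion.
From the series, [u^5] h = 121/3840; multiply by 5! = 120 to get 121/32.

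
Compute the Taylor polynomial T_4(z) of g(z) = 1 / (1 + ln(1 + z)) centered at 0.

Use the geometric series for the reciprocal, then substitute.
g(0) = 1
g′(0) = -1
g′′(0) = 3
g′′′(0) = -14
g^(4)(0) = 88

11*z^4/3 - 7*z^3/3 + 3*z^2/2 - z + 1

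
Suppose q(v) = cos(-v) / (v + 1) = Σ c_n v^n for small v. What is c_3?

-1/2

Expand 1/(denominator) as a geometric series and multiply by the numerator's series.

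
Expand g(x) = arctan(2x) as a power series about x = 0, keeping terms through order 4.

-8*x^3/3 + 2*x

Use the known series and substitute for the argument.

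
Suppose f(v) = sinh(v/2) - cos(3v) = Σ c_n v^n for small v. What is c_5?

Add the two expansions coefficient-wise.
f(0) = -1
f′(0) = 1/2
f′′(0) = 9
f′′′(0) = 1/8
f^(4)(0) = -81
f^(5)(0) = 1/32
So c_5 = f^(5)(0)/5! = 1/3840.

1/3840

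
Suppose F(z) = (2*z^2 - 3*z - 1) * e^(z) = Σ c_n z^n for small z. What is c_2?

-3/2

Multiply each power in the prefactor through the base expansion.
[z^0] = -1;  [z^1] = -4;  [z^2] = -3/2.
So c_2 = F′′(0)/2! = -3/2.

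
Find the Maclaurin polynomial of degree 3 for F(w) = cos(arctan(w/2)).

Compose series: expand the inner function first, then feed it into the outer expansion.
[w^0] = 1;  [w^1] = 0;  [w^2] = -1/8;  [w^3] = 0.

1 - w^2/8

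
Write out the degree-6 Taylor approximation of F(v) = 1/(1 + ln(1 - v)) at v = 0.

Let u equal the inner series; expand the outer function in u and truncate.

3289*v^6/360 + 347*v^5/60 + 11*v^4/3 + 7*v^3/3 + 3*v^2/2 + v + 1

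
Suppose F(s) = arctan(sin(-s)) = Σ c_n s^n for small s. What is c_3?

Compose series: expand the inner function first, then feed it into the outer expansion.
[s^0] = 0;  [s^1] = -1;  [s^2] = 0;  [s^3] = 1/2.

1/2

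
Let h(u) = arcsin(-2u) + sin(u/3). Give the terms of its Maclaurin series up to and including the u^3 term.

-217*u^3/162 - 5*u/3

Combine the two series term by term.
h(0) = 0
h′(0) = -5/3
h′′(0) = 0
h′′′(0) = -217/27
Dividing each by k! gives the coefficients c_0, ..., c_3.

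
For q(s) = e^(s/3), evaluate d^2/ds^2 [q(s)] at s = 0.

The coefficient of s^2 in the expansion is 1/18, so q′′(0) = 2! * (1/18) = 1/9.

1/9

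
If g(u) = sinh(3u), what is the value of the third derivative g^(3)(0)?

27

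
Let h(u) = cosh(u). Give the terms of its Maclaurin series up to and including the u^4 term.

Apply the Taylor formula c_k = f^(k)(a)/k!.
h(0) = 1
h′(0) = 0
h′′(0) = 1
h′′′(0) = 0
h^(4)(0) = 1
The Taylor polynomial is Σ h^(k)(0)/k! · u^k.

u^4/24 + u^2/2 + 1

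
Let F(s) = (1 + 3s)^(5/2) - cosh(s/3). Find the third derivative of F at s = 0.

Combine the two series term by term.
The coefficient of s^3 in the expansion is 135/16, so F′′′(0) = 3! * (135/16) = 405/8.

405/8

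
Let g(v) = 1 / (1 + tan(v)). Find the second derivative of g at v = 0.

Use the geometric series for the reciprocal, then substitute.
From the series, [v^2] g = 1; multiply by 2! = 2 to get 2.

2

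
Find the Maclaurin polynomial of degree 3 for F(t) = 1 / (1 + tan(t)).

Expand as Σ (-1)^k u^k with u equal to the inner function's series.
F(0) = 1
F′(0) = -1
F′′(0) = 2
F′′′(0) = -8

-4*t^3/3 + t^2 - t + 1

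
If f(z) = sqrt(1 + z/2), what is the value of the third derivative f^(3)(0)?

Use the known series and substitute for the argument.
The coefficient of z^3 in the expansion is 1/128, so f′′′(0) = 3! * (1/128) = 3/64.

3/64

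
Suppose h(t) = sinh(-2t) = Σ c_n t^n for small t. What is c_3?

-4/3

Apply the Taylor formula c_k = f^(k)(a)/k!.
h(0) = 0
h′(0) = -2
h′′(0) = 0
h′′′(0) = -8
So c_3 = h′′′(0)/3! = -4/3.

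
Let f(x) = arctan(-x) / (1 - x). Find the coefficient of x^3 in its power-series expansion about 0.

-2/3

Multiply the numerator's expansion by the denominator's geometric series.
f(0) = 0
f′(0) = -1
f′′(0) = -2
f′′′(0) = -4
The Taylor polynomial is Σ f^(k)(0)/k! · x^k.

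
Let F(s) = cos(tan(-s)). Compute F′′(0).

-1

Substitute the inner expansion into the outer series and collect powers.
The coefficient of s^2 in the expansion is -1/2, so F′′(0) = 2! * (-1/2) = -1.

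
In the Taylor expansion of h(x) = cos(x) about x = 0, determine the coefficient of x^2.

h(0) = 1
h′(0) = 0
h′′(0) = -1

-1/2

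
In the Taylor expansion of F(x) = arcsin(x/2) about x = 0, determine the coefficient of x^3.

[x^0] = 0;  [x^1] = 1/2;  [x^2] = 0;  [x^3] = 1/48.

1/48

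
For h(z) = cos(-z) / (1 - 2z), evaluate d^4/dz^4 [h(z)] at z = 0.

Multiply the two series term by term and collect like powers.
The coefficient of z^4 in the expansion is 337/24, so h^(4)(0) = 4! * (337/24) = 337.

337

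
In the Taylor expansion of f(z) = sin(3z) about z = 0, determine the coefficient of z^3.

-9/2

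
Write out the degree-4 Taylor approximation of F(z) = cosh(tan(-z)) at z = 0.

Substitute the inner expansion into the outer series and collect powers.
[z^0] = 1;  [z^1] = 0;  [z^2] = 1/2;  [z^3] = 0;  [z^4] = 3/8.

3*z^4/8 + z^2/2 + 1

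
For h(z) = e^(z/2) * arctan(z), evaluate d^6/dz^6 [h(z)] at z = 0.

Write out both Maclaurin series and multiply, keeping only the needed powers.
The coefficient of z^6 in the expansion is 215/2304, so h^(6)(0) = 6! * (215/2304) = 1075/16.

1075/16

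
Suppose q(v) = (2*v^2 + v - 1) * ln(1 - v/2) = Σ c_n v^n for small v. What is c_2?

-3/8

Distribute the polynomial across the series and collect like powers.
So c_2 = q′′(0)/2! = -3/8.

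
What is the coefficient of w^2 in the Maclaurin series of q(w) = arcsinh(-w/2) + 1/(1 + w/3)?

1/9

Add the two expansions coefficient-wise.
q(0) = 1
q′(0) = -5/6
q′′(0) = 2/9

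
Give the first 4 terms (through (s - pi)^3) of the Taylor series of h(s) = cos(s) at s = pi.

(s - pi)^2/2 - 1

h(pi) = -1
h′(pi) = 0
h′′(pi) = 1
h′′′(pi) = 0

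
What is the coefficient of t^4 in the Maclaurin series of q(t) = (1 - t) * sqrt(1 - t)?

3/128

Multiply each power in the prefactor through the base expansion.
[t^0] = 1;  [t^1] = -3/2;  [t^2] = 3/8;  [t^3] = 1/16;  [t^4] = 3/128.
So c_4 = q^(4)(0)/4! = 3/128.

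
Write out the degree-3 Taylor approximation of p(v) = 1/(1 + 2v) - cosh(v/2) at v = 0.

Add the two expansions coefficient-wise.

-8*v^3 + 31*v^2/8 - 2*v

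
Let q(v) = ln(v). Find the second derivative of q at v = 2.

-1/4

From the series, [(v - 2)^2] q = -1/8; multiply by 2! = 2 to get -1/4.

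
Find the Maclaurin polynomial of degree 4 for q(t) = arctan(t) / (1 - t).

Use 1/(1 - r) = Σ r^k on the denominator, then take the Cauchy product.

2*t^4/3 + 2*t^3/3 + t^2 + t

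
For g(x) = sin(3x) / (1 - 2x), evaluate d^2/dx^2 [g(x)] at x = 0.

Write out both Maclaurin series and multiply, keeping only the needed powers.
From the series, [x^2] g = 6; multiply by 2! = 2 to get 12.

12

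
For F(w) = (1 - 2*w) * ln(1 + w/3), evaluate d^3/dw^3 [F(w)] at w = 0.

20/27

Distribute the polynomial across the series and collect like powers.
The coefficient of w^3 in the expansion is 10/81, so F′′′(0) = 3! * (10/81) = 20/27.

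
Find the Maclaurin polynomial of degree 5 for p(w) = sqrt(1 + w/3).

7*w^5/62208 - 5*w^4/10368 + w^3/432 - w^2/72 + w/6 + 1

p(0) = 1
p′(0) = 1/6
p′′(0) = -1/36
p′′′(0) = 1/72
p^(4)(0) = -5/432
p^(5)(0) = 35/2592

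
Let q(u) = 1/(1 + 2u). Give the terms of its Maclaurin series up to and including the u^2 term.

Apply the Taylor formula c_k = f^(k)(a)/k!.
q(0) = 1
q′(0) = -2
q′′(0) = 8

4*u^2 - 2*u + 1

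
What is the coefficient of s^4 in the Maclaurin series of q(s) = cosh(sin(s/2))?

-1/128

Compose series: expand the inner function first, then feed it into the outer expansion.
q(0) = 1
q′(0) = 0
q′′(0) = 1/4
q′′′(0) = 0
q^(4)(0) = -3/16
So c_4 = q^(4)(0)/4! = -1/128.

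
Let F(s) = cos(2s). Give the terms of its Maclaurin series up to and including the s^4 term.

2*s^4/3 - 2*s^2 + 1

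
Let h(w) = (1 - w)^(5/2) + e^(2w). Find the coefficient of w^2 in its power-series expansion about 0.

Add the two expansions coefficient-wise.
h(0) = 2
h′(0) = -1/2
h′′(0) = 31/4
So c_2 = h′′(0)/2! = 31/8.

31/8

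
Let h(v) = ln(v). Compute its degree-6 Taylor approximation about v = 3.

-(v - 3)^6/4374 + (v - 3)^5/1215 - (v - 3)^4/324 + (v - 3)^3/81 - (v - 3)^2/18 + (v - 3)/3 + ln(3)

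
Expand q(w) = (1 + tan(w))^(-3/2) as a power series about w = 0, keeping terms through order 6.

21265*w^6/3072 - 6521*w^5/1280 + 475*w^4/128 - 43*w^3/16 + 15*w^2/8 - 3*w/2 + 1

Substitute the inner expansion into the outer series and collect powers.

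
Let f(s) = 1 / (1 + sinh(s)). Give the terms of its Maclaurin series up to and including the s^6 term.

Use the geometric series for the reciprocal, then substitute.
[s^0] = 1;  [s^1] = -1;  [s^2] = 1;  [s^3] = -7/6;  [s^4] = 4/3;  [s^5] = -181/120;  [s^6] = 77/45.

77*s^6/45 - 181*s^5/120 + 4*s^4/3 - 7*s^3/6 + s^2 - s + 1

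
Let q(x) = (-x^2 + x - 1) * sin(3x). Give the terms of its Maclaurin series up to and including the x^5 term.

99*x^5/40 - 9*x^4/2 + 3*x^3/2 + 3*x^2 - 3*x

Multiply each power in the prefactor through the base expansion.
q(0) = 0
q′(0) = -3
q′′(0) = 6
q′′′(0) = 9
q^(4)(0) = -108
q^(5)(0) = 297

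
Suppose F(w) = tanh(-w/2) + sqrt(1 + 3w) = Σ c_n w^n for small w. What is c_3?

Expand each term separately and add.
[w^0] = 1;  [w^1] = 1;  [w^2] = -9/8;  [w^3] = 83/48.
So c_3 = F′′′(0)/3! = 83/48.

83/48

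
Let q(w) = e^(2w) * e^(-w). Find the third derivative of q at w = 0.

1

Expand each factor separately, then convolve coefficients.
From the series, [w^3] q = 1/6; multiply by 3! = 6 to get 1.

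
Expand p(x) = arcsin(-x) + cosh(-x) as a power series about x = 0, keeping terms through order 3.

-x^3/6 + x^2/2 - x + 1

Combine the two series term by term.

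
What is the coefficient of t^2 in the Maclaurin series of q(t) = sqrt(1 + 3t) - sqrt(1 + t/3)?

Combine the two series term by term.
[t^0] = 0;  [t^1] = 4/3;  [t^2] = -10/9.
So c_2 = q′′(0)/2! = -10/9.

-10/9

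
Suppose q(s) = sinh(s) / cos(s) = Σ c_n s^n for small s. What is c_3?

Divide the numerator series by the denominator series (power-series long division).
q(0) = 0
q′(0) = 1
q′′(0) = 0
q′′′(0) = 4

2/3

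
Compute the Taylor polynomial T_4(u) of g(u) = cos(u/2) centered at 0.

u^4/384 - u^2/8 + 1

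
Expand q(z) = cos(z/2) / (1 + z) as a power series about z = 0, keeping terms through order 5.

Multiply the two series term by term and collect like powers.
[z^0] = 1;  [z^1] = -1;  [z^2] = 7/8;  [z^3] = -7/8;  [z^4] = 337/384;  [z^5] = -337/384.

-337*z^5/384 + 337*z^4/384 - 7*z^3/8 + 7*z^2/8 - z + 1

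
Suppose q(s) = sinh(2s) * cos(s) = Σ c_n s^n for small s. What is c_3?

1/3

Expand each factor separately, then convolve coefficients.
[s^0] = 0;  [s^1] = 2;  [s^2] = 0;  [s^3] = 1/3.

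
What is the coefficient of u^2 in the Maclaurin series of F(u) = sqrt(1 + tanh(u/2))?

Let u equal the inner series; expand the outer function in u and truncate.
[u^0] = 1;  [u^1] = 1/4;  [u^2] = -1/32.
So c_2 = F′′(0)/2! = -1/32.

-1/32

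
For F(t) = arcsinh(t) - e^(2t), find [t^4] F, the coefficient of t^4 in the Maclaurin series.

-2/3

Expand each term separately and add.
F(0) = -1
F′(0) = -1
F′′(0) = -4
F′′′(0) = -9
F^(4)(0) = -16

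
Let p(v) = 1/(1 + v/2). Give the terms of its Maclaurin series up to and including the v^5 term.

p(0) = 1
p′(0) = -1/2
p′′(0) = 1/2
p′′′(0) = -3/4
p^(4)(0) = 3/2
p^(5)(0) = -15/4
Dividing each by k! gives the coefficients c_0, ..., c_5.

-v^5/32 + v^4/16 - v^3/8 + v^2/4 - v/2 + 1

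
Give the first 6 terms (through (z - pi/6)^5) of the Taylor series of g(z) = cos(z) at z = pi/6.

g(pi/6) = sqrt(3)/2
g′(pi/6) = -1/2
g′′(pi/6) = -sqrt(3)/2
g′′′(pi/6) = 1/2
g^(4)(pi/6) = sqrt(3)/2
g^(5)(pi/6) = -1/2

-(z - pi/6)^5/240 + sqrt(3)*(z - pi/6)^4/48 + (z - pi/6)^3/12 - sqrt(3)*(z - pi/6)^2/4 - (z - pi/6)/2 + sqrt(3)/2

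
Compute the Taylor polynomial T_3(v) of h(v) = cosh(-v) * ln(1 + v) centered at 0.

Expand each factor separately, then convolve coefficients.

5*v^3/6 - v^2/2 + v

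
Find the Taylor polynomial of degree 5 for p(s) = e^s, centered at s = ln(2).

Differentiate repeatedly and evaluate at the center.

(s - ln(2))^5/60 + (s - ln(2))^4/12 + (s - ln(2))^3/3 + (s - ln(2))^2 + 2*(s - ln(2)) + 2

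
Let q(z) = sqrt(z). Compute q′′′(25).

3/25000

The coefficient of (z - 25)^3 in the expansion is 1/50000, so q′′′(25) = 3! * (1/50000) = 3/25000.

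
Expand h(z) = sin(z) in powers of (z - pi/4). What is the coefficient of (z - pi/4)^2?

Use the known series and substitute for the argument.
h(pi/4) = sqrt(2)/2
h′(pi/4) = sqrt(2)/2
h′′(pi/4) = -sqrt(2)/2
So c_2 = h′′(pi/4)/2! = -sqrt(2)/4.

-sqrt(2)/4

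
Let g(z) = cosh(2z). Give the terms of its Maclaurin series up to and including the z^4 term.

2*z^4/3 + 2*z^2 + 1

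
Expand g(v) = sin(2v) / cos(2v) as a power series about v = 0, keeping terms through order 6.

Invert the denominator's series and multiply.
g(0) = 0
g′(0) = 2
g′′(0) = 0
g′′′(0) = 16
g^(4)(0) = 0
g^(5)(0) = 512
g^(6)(0) = 0

64*v^5/15 + 8*v^3/3 + 2*v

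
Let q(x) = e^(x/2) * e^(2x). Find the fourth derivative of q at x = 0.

625/16

Expand each factor separately, then convolve coefficients.
The coefficient of x^4 in the expansion is 625/384, so q^(4)(0) = 4! * (625/384) = 625/16.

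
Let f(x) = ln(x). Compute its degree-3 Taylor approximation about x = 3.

Compute the successive derivatives at the expansion point and divide by k!.
[(x - 3)^0] = ln(3);  [(x - 3)^1] = 1/3;  [(x - 3)^2] = -1/18;  [(x - 3)^3] = 1/81.

(x - 3)^3/81 - (x - 3)^2/18 + (x - 3)/3 + ln(3)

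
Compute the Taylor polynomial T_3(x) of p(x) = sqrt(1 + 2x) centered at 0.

Differentiate repeatedly and evaluate at the center.
[x^0] = 1;  [x^1] = 1;  [x^2] = -1/2;  [x^3] = 1/2.

x^3/2 - x^2/2 + x + 1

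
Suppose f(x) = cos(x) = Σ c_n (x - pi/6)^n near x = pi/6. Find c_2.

[(x - pi/6)^0] = sqrt(3)/2;  [(x - pi/6)^1] = -1/2;  [(x - pi/6)^2] = -sqrt(3)/4.
So c_2 = f′′(pi/6)/2! = -sqrt(3)/4.

-sqrt(3)/4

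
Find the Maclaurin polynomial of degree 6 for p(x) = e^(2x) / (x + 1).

Use 1/(1 - r) = Σ r^k on the denominator, then take the Cauchy product.
p(0) = 1
p′(0) = 1
p′′(0) = 2
p′′′(0) = 2
p^(4)(0) = 8
p^(5)(0) = -8
p^(6)(0) = 112
Then c_k = p^(k)(0)/k! gives each Taylor coefficient.

7*x^6/45 - x^5/15 + x^4/3 + x^3/3 + x^2 + x + 1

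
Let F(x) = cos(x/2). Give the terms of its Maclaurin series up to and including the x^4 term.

x^4/384 - x^2/8 + 1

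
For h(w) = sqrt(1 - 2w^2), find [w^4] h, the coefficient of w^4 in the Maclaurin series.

-1/2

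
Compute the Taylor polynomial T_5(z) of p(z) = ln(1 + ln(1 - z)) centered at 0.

Substitute the inner expansion into the outer series and collect powers.
p(0) = 0
p′(0) = -1
p′′(0) = -2
p′′′(0) = -7
p^(4)(0) = -35
p^(5)(0) = -228

-19*z^5/10 - 35*z^4/24 - 7*z^3/6 - z^2 - z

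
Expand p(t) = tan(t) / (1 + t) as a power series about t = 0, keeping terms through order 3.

Multiply the two series term by term and collect like powers.
p(0) = 0
p′(0) = 1
p′′(0) = -2
p′′′(0) = 8
The Taylor polynomial is Σ p^(k)(0)/k! · t^k.

4*t^3/3 - t^2 + t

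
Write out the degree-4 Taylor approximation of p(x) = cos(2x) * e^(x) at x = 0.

Multiply the two series term by term and collect like powers.
[x^0] = 1;  [x^1] = 1;  [x^2] = -3/2;  [x^3] = -11/6;  [x^4] = -7/24.

-7*x^4/24 - 11*x^3/6 - 3*x^2/2 + x + 1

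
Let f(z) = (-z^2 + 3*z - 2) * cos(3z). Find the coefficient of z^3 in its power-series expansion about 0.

Shift and add copies of the series according to the polynomial's terms.
f(0) = -2
f′(0) = 3
f′′(0) = 16
f′′′(0) = -81
So c_3 = f′′′(0)/3! = -27/2.

-27/2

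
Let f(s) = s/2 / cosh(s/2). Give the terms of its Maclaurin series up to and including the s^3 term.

Divide the numerator series by the denominator series (power-series long division).
f(0) = 0
f′(0) = 1/2
f′′(0) = 0
f′′′(0) = -3/8

-s^3/16 + s/2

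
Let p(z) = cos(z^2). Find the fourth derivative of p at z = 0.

The coefficient of z^4 in the expansion is -1/2, so p^(4)(0) = 4! * (-1/2) = -12.

-12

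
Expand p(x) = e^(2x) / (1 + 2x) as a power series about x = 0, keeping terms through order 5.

-176*x^5/15 + 6*x^4 - 8*x^3/3 + 2*x^2 + 1

Expand each factor separately, then convolve coefficients.
[x^0] = 1;  [x^1] = 0;  [x^2] = 2;  [x^3] = -8/3;  [x^4] = 6;  [x^5] = -176/15.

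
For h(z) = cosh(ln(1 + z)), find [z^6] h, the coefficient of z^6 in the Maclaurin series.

1/2

Let u equal the inner series; expand the outer function in u and truncate.
[z^0] = 1;  [z^1] = 0;  [z^2] = 1/2;  [z^3] = -1/2;  [z^4] = 1/2;  [z^5] = -1/2;  [z^6] = 1/2.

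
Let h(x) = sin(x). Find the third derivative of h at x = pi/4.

-sqrt(2)/2

The coefficient of (x - pi/4)^3 in the expansion is -sqrt(2)/12, so h′′′(pi/4) = 3! * (-sqrt(2)/12) = -sqrt(2)/2.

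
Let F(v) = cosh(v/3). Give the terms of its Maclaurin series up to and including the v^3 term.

v^2/18 + 1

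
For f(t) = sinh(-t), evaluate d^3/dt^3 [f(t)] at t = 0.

From the series, [t^3] f = -1/6; multiply by 3! = 6 to get -1.

-1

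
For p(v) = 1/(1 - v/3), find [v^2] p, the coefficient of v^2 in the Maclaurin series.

1/9

[v^0] = 1;  [v^1] = 1/3;  [v^2] = 1/9.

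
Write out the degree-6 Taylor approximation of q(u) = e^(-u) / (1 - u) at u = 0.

Write out both Maclaurin series and multiply, keeping only the needed powers.
q(0) = 1
q′(0) = 0
q′′(0) = 1
q′′′(0) = 2
q^(4)(0) = 9
q^(5)(0) = 44
q^(6)(0) = 265
Then c_k = q^(k)(0)/k! gives each Taylor coefficient.

53*u^6/144 + 11*u^5/30 + 3*u^4/8 + u^3/3 + u^2/2 + 1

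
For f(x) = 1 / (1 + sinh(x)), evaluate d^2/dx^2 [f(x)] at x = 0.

Use the geometric series for the reciprocal, then substitute.
The coefficient of x^2 in the expansion is 1, so f′′(0) = 2! * (1) = 2.

2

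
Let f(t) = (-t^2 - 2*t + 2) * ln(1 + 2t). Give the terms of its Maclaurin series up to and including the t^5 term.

272*t^5/15 - 34*t^4/3 + 22*t^3/3 - 8*t^2 + 4*t

Multiply each power in the prefactor through the base expansion.
[t^0] = 0;  [t^1] = 4;  [t^2] = -8;  [t^3] = 22/3;  [t^4] = -34/3;  [t^5] = 272/15.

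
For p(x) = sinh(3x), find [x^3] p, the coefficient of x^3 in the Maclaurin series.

[x^0] = 0;  [x^1] = 3;  [x^2] = 0;  [x^3] = 9/2.
So c_3 = p′′′(0)/3! = 9/2.

9/2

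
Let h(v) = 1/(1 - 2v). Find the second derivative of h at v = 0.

8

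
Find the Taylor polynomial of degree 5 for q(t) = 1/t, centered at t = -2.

-(t + 2)^5/64 - (t + 2)^4/32 - (t + 2)^3/16 - (t + 2)^2/8 - (t + 2)/4 - 1/2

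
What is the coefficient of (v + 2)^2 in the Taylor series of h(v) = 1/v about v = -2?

Compute the successive derivatives at the expansion point and divide by k!.

-1/8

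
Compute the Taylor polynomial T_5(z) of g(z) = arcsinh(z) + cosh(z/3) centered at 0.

3*z^5/40 + z^4/1944 - z^3/6 + z^2/18 + z + 1

Combine the two series term by term.
[z^0] = 1;  [z^1] = 1;  [z^2] = 1/18;  [z^3] = -1/6;  [z^4] = 1/1944;  [z^5] = 3/40.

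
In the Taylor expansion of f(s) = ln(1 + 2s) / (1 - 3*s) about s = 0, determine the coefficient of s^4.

Use 1/(1 - r) = Σ r^k on the denominator, then take the Cauchy product.

40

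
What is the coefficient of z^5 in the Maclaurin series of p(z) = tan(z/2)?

1/240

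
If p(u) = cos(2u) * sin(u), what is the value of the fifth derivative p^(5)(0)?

121

Write out both Maclaurin series and multiply, keeping only the needed powers.
From the series, [u^5] p = 121/120; multiply by 5! = 120 to get 121.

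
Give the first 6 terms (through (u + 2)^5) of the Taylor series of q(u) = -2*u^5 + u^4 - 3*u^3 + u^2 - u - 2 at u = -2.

Differentiate repeatedly and evaluate at the center.
q(-2) = 108
q′(-2) = -233
q′′(-2) = 406
q′′′(-2) = -546
q^(4)(-2) = 504
q^(5)(-2) = -240

-2*(u + 2)^5 + 21*(u + 2)^4 - 91*(u + 2)^3 + 203*(u + 2)^2 - 233*(u + 2) + 108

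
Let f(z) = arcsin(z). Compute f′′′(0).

1

The coefficient of z^3 in the expansion is 1/6, so f′′′(0) = 3! * (1/6) = 1.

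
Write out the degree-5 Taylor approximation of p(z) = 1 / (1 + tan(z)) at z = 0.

Write 1/(1+u) = 1 - u + u^2 - u^3 + ... and substitute the series for u.
p(0) = 1
p′(0) = -1
p′′(0) = 2
p′′′(0) = -8
p^(4)(0) = 40
p^(5)(0) = -256
Dividing each by k! gives the coefficients c_0, ..., c_5.

-32*z^5/15 + 5*z^4/3 - 4*z^3/3 + z^2 - z + 1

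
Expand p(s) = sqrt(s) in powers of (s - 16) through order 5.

7*(s - 16)^5/67108864 - 5*(s - 16)^4/2097152 + (s - 16)^3/16384 - (s - 16)^2/512 + (s - 16)/8 + 4

Use the known series and substitute for the argument.
[(s - 16)^0] = 4;  [(s - 16)^1] = 1/8;  [(s - 16)^2] = -1/512;  [(s - 16)^3] = 1/16384;  [(s - 16)^4] = -5/2097152;  [(s - 16)^5] = 7/67108864.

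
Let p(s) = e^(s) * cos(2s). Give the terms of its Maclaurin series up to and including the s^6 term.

Take the Cauchy product of the two expansions.
p(0) = 1
p′(0) = 1
p′′(0) = -3
p′′′(0) = -11
p^(4)(0) = -7
p^(5)(0) = 41
p^(6)(0) = 117
Then c_k = p^(k)(0)/k! gives each Taylor coefficient.

13*s^6/80 + 41*s^5/120 - 7*s^4/24 - 11*s^3/6 - 3*s^2/2 + s + 1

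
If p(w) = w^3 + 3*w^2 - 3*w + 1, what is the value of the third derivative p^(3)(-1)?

6

The coefficient of (w + 1)^3 in the expansion is 1, so p′′′(-1) = 3! * (1) = 6.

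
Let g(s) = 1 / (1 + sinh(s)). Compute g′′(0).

Expand as Σ (-1)^k u^k with u equal to the inner function's series.
The coefficient of s^2 in the expansion is 1, so g′′(0) = 2! * (1) = 2.

2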